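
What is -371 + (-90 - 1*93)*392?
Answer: -72107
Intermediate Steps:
-371 + (-90 - 1*93)*392 = -371 + (-90 - 93)*392 = -371 - 183*392 = -371 - 71736 = -72107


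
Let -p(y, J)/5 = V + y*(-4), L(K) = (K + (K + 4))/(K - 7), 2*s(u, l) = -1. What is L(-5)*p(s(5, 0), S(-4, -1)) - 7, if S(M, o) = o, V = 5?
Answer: -49/2 ≈ -24.500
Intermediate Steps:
s(u, l) = -1/2 (s(u, l) = (1/2)*(-1) = -1/2)
L(K) = (4 + 2*K)/(-7 + K) (L(K) = (K + (4 + K))/(-7 + K) = (4 + 2*K)/(-7 + K))
p(y, J) = -25 + 20*y (p(y, J) = -5*(5 + y*(-4)) = -5*(5 - 4*y) = -25 + 20*y)
L(-5)*p(s(5, 0), S(-4, -1)) - 7 = (2*(2 - 5)/(-7 - 5))*(-25 + 20*(-1/2)) - 7 = (2*(-3)/(-12))*(-25 - 10) - 7 = (2*(-1/12)*(-3))*(-35) - 7 = (1/2)*(-35) - 7 = -35/2 - 7 = -49/2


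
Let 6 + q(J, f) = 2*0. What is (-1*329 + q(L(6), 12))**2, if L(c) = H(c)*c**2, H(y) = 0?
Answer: 112225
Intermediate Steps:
L(c) = 0 (L(c) = 0*c**2 = 0)
q(J, f) = -6 (q(J, f) = -6 + 2*0 = -6 + 0 = -6)
(-1*329 + q(L(6), 12))**2 = (-1*329 - 6)**2 = (-329 - 6)**2 = (-335)**2 = 112225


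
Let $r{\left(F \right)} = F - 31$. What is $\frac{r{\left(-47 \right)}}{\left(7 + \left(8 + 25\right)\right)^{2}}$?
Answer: $- \frac{39}{800} \approx -0.04875$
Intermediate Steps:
$r{\left(F \right)} = -31 + F$
$\frac{r{\left(-47 \right)}}{\left(7 + \left(8 + 25\right)\right)^{2}} = \frac{-31 - 47}{\left(7 + \left(8 + 25\right)\right)^{2}} = - \frac{78}{\left(7 + 33\right)^{2}} = - \frac{78}{40^{2}} = - \frac{78}{1600} = \left(-78\right) \frac{1}{1600} = - \frac{39}{800}$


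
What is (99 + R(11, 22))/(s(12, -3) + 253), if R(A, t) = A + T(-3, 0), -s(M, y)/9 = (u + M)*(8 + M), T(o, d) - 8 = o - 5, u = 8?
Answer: -110/3347 ≈ -0.032865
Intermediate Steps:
T(o, d) = 3 + o (T(o, d) = 8 + (o - 5) = 8 + (-5 + o) = 3 + o)
s(M, y) = -9*(8 + M)**2 (s(M, y) = -9*(8 + M)*(8 + M) = -9*(8 + M)**2)
R(A, t) = A (R(A, t) = A + (3 - 3) = A + 0 = A)
(99 + R(11, 22))/(s(12, -3) + 253) = (99 + 11)/((-576 - 144*12 - 9*12**2) + 253) = 110/((-576 - 1728 - 9*144) + 253) = 110/((-576 - 1728 - 1296) + 253) = 110/(-3600 + 253) = 110/(-3347) = 110*(-1/3347) = -110/3347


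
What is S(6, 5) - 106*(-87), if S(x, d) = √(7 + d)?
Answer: 9222 + 2*√3 ≈ 9225.5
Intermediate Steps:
S(6, 5) - 106*(-87) = √(7 + 5) - 106*(-87) = √12 + 9222 = 2*√3 + 9222 = 9222 + 2*√3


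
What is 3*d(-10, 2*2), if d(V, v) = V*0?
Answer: 0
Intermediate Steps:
d(V, v) = 0
3*d(-10, 2*2) = 3*0 = 0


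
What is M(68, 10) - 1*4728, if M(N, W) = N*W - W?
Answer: -4058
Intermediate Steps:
M(N, W) = -W + N*W
M(68, 10) - 1*4728 = 10*(-1 + 68) - 1*4728 = 10*67 - 4728 = 670 - 4728 = -4058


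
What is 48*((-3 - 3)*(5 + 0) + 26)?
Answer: -192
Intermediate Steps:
48*((-3 - 3)*(5 + 0) + 26) = 48*(-6*5 + 26) = 48*(-30 + 26) = 48*(-4) = -192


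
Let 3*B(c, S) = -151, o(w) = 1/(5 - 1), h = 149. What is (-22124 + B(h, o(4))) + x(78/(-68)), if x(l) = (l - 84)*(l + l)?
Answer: -38111579/1734 ≈ -21979.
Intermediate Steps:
o(w) = ¼ (o(w) = 1/4 = ¼)
B(c, S) = -151/3 (B(c, S) = (⅓)*(-151) = -151/3)
x(l) = 2*l*(-84 + l) (x(l) = (-84 + l)*(2*l) = 2*l*(-84 + l))
(-22124 + B(h, o(4))) + x(78/(-68)) = (-22124 - 151/3) + 2*(78/(-68))*(-84 + 78/(-68)) = -66523/3 + 2*(78*(-1/68))*(-84 + 78*(-1/68)) = -66523/3 + 2*(-39/34)*(-84 - 39/34) = -66523/3 + 2*(-39/34)*(-2895/34) = -66523/3 + 112905/578 = -38111579/1734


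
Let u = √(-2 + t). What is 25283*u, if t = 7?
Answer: 25283*√5 ≈ 56535.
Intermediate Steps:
u = √5 (u = √(-2 + 7) = √5 ≈ 2.2361)
25283*u = 25283*√5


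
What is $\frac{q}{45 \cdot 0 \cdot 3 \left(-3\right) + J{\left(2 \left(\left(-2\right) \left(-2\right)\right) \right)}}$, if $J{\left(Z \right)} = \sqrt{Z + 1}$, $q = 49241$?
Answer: $\frac{49241}{3} \approx 16414.0$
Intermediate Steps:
$J{\left(Z \right)} = \sqrt{1 + Z}$
$\frac{q}{45 \cdot 0 \cdot 3 \left(-3\right) + J{\left(2 \left(\left(-2\right) \left(-2\right)\right) \right)}} = \frac{49241}{45 \cdot 0 \cdot 3 \left(-3\right) + \sqrt{1 + 2 \left(\left(-2\right) \left(-2\right)\right)}} = \frac{49241}{45 \cdot 0 \left(-3\right) + \sqrt{1 + 2 \cdot 4}} = \frac{49241}{45 \cdot 0 + \sqrt{1 + 8}} = \frac{49241}{0 + \sqrt{9}} = \frac{49241}{0 + 3} = \frac{49241}{3}$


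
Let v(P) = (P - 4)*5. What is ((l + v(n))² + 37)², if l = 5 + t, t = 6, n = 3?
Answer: 5329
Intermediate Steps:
v(P) = -20 + 5*P (v(P) = (-4 + P)*5 = -20 + 5*P)
l = 11 (l = 5 + 6 = 11)
((l + v(n))² + 37)² = ((11 + (-20 + 5*3))² + 37)² = ((11 + (-20 + 15))² + 37)² = ((11 - 5)² + 37)² = (6² + 37)² = (36 + 37)² = 73² = 5329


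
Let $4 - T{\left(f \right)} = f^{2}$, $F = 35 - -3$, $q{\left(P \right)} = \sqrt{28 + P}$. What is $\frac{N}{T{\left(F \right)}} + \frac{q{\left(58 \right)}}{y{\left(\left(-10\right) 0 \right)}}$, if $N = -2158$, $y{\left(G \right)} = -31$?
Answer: $\frac{1079}{720} - \frac{\sqrt{86}}{31} \approx 1.1995$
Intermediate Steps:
$F = 38$ ($F = 35 + 3 = 38$)
$T{\left(f \right)} = 4 - f^{2}$
$\frac{N}{T{\left(F \right)}} + \frac{q{\left(58 \right)}}{y{\left(\left(-10\right) 0 \right)}} = - \frac{2158}{4 - 38^{2}} + \frac{\sqrt{28 + 58}}{-31} = - \frac{2158}{4 - 1444} + \sqrt{86} \left(- \frac{1}{31}\right) = - \frac{2158}{4 - 1444} - \frac{\sqrt{86}}{31} = - \frac{2158}{-1440} - \frac{\sqrt{86}}{31} = \left(-2158\right) \left(- \frac{1}{1440}\right) - \frac{\sqrt{86}}{31} = \frac{1079}{720} - \frac{\sqrt{86}}{31}$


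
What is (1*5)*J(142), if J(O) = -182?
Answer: -910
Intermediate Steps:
(1*5)*J(142) = (1*5)*(-182) = 5*(-182) = -910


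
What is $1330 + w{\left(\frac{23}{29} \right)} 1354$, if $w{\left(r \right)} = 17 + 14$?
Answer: $43304$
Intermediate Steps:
$w{\left(r \right)} = 31$
$1330 + w{\left(\frac{23}{29} \right)} 1354 = 1330 + 31 \cdot 1354 = 1330 + 41974 = 43304$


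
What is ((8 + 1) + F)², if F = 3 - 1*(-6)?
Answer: 324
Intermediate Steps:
F = 9 (F = 3 + 6 = 9)
((8 + 1) + F)² = ((8 + 1) + 9)² = (9 + 9)² = 18² = 324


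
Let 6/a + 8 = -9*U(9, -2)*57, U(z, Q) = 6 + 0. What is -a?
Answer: 3/1543 ≈ 0.0019443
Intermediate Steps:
U(z, Q) = 6
a = -3/1543 (a = 6/(-8 - 9*6*57) = 6/(-8 - 54*57) = 6/(-8 - 3078) = 6/(-3086) = 6*(-1/3086) = -3/1543 ≈ -0.0019443)
-a = -1*(-3/1543) = 3/1543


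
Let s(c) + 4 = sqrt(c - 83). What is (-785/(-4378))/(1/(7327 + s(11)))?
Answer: 5748555/4378 + 2355*I*sqrt(2)/2189 ≈ 1313.1 + 1.5215*I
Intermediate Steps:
s(c) = -4 + sqrt(-83 + c) (s(c) = -4 + sqrt(c - 83) = -4 + sqrt(-83 + c))
(-785/(-4378))/(1/(7327 + s(11))) = (-785/(-4378))/(1/(7327 + (-4 + sqrt(-83 + 11)))) = (-785*(-1/4378))/(1/(7327 + (-4 + sqrt(-72)))) = 785/(4378*(1/(7327 + (-4 + 6*I*sqrt(2))))) = 785/(4378*(1/(7323 + 6*I*sqrt(2)))) = 785*(7323 + 6*I*sqrt(2))/4378 = 5748555/4378 + 2355*I*sqrt(2)/2189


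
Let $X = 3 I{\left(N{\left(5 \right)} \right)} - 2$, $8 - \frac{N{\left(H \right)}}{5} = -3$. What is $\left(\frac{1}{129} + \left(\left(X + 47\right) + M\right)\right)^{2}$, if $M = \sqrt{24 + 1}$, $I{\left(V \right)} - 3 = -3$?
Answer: $\frac{41615401}{16641} \approx 2500.8$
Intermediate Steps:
$N{\left(H \right)} = 55$ ($N{\left(H \right)} = 40 - -15 = 40 + 15 = 55$)
$I{\left(V \right)} = 0$ ($I{\left(V \right)} = 3 - 3 = 0$)
$X = -2$ ($X = 3 \cdot 0 - 2 = 0 - 2 = -2$)
$M = 5$ ($M = \sqrt{25} = 5$)
$\left(\frac{1}{129} + \left(\left(X + 47\right) + M\right)\right)^{2} = \left(\frac{1}{129} + \left(\left(-2 + 47\right) + 5\right)\right)^{2} = \left(\frac{1}{129} + \left(45 + 5\right)\right)^{2} = \left(\frac{1}{129} + 50\right)^{2} = \left(\frac{6451}{129}\right)^{2} = \frac{41615401}{16641}$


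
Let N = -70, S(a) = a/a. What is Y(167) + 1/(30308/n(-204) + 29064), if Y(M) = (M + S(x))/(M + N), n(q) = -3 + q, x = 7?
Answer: 1005657999/580636180 ≈ 1.7320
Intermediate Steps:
S(a) = 1
Y(M) = (1 + M)/(-70 + M) (Y(M) = (M + 1)/(M - 70) = (1 + M)/(-70 + M))
Y(167) + 1/(30308/n(-204) + 29064) = (1 + 167)/(-70 + 167) + 1/(30308/(-3 - 204) + 29064) = 168/97 + 1/(30308/(-207) + 29064) = (1/97)*168 + 1/(30308*(-1/207) + 29064) = 168/97 + 1/(-30308/207 + 29064) = 168/97 + 1/(5985940/207) = 168/97 + 207/5985940 = 1005657999/580636180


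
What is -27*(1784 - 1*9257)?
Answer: 201771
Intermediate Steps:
-27*(1784 - 1*9257) = -27*(1784 - 9257) = -27*(-7473) = 201771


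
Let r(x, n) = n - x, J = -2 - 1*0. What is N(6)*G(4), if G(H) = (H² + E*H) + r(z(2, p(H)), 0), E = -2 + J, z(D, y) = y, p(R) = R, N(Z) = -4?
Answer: 16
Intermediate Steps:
J = -2 (J = -2 + 0 = -2)
E = -4 (E = -2 - 2 = -4)
G(H) = H² - 5*H (G(H) = (H² - 4*H) + (0 - H) = (H² - 4*H) - H = H² - 5*H)
N(6)*G(4) = -16*(-5 + 4) = -16*(-1) = -4*(-4) = 16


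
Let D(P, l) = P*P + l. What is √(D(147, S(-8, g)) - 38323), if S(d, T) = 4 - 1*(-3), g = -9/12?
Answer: I*√16707 ≈ 129.26*I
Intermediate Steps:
g = -¾ (g = -9*1/12 = -¾ ≈ -0.75000)
S(d, T) = 7 (S(d, T) = 4 + 3 = 7)
D(P, l) = l + P² (D(P, l) = P² + l = l + P²)
√(D(147, S(-8, g)) - 38323) = √((7 + 147²) - 38323) = √((7 + 21609) - 38323) = √(21616 - 38323) = √(-16707) = I*√16707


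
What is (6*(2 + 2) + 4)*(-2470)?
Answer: -69160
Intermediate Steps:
(6*(2 + 2) + 4)*(-2470) = (6*4 + 4)*(-2470) = (24 + 4)*(-2470) = 28*(-2470) = -69160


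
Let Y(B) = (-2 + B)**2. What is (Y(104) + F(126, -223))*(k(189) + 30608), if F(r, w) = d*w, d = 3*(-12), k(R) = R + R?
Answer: 571133952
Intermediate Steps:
k(R) = 2*R
d = -36
F(r, w) = -36*w
(Y(104) + F(126, -223))*(k(189) + 30608) = ((-2 + 104)**2 - 36*(-223))*(2*189 + 30608) = (102**2 + 8028)*(378 + 30608) = (10404 + 8028)*30986 = 18432*30986 = 571133952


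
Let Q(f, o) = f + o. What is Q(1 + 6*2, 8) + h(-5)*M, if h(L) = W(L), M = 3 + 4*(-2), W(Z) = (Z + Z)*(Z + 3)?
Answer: -79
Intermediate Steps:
W(Z) = 2*Z*(3 + Z) (W(Z) = (2*Z)*(3 + Z) = 2*Z*(3 + Z))
M = -5 (M = 3 - 8 = -5)
h(L) = 2*L*(3 + L)
Q(1 + 6*2, 8) + h(-5)*M = ((1 + 6*2) + 8) + (2*(-5)*(3 - 5))*(-5) = ((1 + 12) + 8) + (2*(-5)*(-2))*(-5) = (13 + 8) + 20*(-5) = 21 - 100 = -79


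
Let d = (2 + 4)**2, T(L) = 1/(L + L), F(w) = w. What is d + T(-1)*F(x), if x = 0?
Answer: 36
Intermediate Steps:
T(L) = 1/(2*L)
d = 36 (d = 6**2 = 36)
d + T(-1)*F(x) = 36 + ((1/2)/(-1))*0 = 36 + ((1/2)*(-1))*0 = 36 - 1/2*0 = 36 + 0 = 36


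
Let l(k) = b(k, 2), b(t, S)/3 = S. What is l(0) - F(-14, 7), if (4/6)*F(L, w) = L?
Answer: 27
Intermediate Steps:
b(t, S) = 3*S
l(k) = 6 (l(k) = 3*2 = 6)
F(L, w) = 3*L/2
l(0) - F(-14, 7) = 6 - 3*(-14)/2 = 6 - 1*(-21) = 6 + 21 = 27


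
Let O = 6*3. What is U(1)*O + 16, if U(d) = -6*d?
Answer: -92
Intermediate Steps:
O = 18
U(1)*O + 16 = -6*1*18 + 16 = -6*18 + 16 = -108 + 16 = -92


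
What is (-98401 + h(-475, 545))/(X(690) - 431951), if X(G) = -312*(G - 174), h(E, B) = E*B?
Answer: 357276/592943 ≈ 0.60255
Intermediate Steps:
h(E, B) = B*E
X(G) = 54288 - 312*G (X(G) = -312*(-174 + G) = 54288 - 312*G)
(-98401 + h(-475, 545))/(X(690) - 431951) = (-98401 + 545*(-475))/((54288 - 312*690) - 431951) = (-98401 - 258875)/((54288 - 215280) - 431951) = -357276/(-160992 - 431951) = -357276/(-592943) = -357276*(-1/592943) = 357276/592943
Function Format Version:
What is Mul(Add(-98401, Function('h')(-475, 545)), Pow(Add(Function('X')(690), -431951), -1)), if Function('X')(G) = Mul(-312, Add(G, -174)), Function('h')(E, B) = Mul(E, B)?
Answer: Rational(357276, 592943) ≈ 0.60255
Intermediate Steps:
Function('h')(E, B) = Mul(B, E)
Function('X')(G) = Add(54288, Mul(-312, G)) (Function('X')(G) = Mul(-312, Add(-174, G)) = Add(54288, Mul(-312, G)))
Mul(Add(-98401, Function('h')(-475, 545)), Pow(Add(Function('X')(690), -431951), -1)) = Mul(Add(-98401, Mul(545, -475)), Pow(Add(Add(54288, Mul(-312, 690)), -431951), -1)) = Mul(Add(-98401, -258875), Pow(Add(Add(54288, -215280), -431951), -1)) = Mul(-357276, Pow(Add(-160992, -431951), -1)) = Mul(-357276, Pow(-592943, -1)) = Mul(-357276, Rational(-1, 592943)) = Rational(357276, 592943)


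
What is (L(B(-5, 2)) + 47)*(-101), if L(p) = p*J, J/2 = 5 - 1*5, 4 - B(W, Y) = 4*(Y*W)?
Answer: -4747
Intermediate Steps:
B(W, Y) = 4 - 4*W*Y (B(W, Y) = 4 - 4*Y*W = 4 - 4*W*Y)
J = 0 (J = 2*(5 - 1*5) = 2*(5 - 5) = 2*0 = 0)
L(p) = 0 (L(p) = p*0 = 0)
(L(B(-5, 2)) + 47)*(-101) = (0 + 47)*(-101) = 47*(-101) = -4747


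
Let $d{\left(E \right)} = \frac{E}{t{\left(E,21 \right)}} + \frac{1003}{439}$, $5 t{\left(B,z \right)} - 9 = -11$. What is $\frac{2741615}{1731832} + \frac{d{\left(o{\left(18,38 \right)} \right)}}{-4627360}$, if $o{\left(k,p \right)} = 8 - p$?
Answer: $\frac{174040256901047}{109939457632040} \approx 1.5831$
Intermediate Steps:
$t{\left(B,z \right)} = - \frac{2}{5}$ ($t{\left(B,z \right)} = \frac{9}{5} + \frac{1}{5} \left(-11\right) = \frac{9}{5} - \frac{11}{5} = - \frac{2}{5}$)
$d{\left(E \right)} = \frac{1003}{439} - \frac{5 E}{2}$ ($d{\left(E \right)} = \frac{E}{- \frac{2}{5}} + \frac{1003}{439} = E \left(- \frac{5}{2}\right) + 1003 \cdot \frac{1}{439} = - \frac{5 E}{2} + \frac{1003}{439} = \frac{1003}{439} - \frac{5 E}{2}$)
$\frac{2741615}{1731832} + \frac{d{\left(o{\left(18,38 \right)} \right)}}{-4627360} = \frac{2741615}{1731832} + \frac{\frac{1003}{439} - \frac{5 \left(8 - 38\right)}{2}}{-4627360} = 2741615 \cdot \frac{1}{1731832} + \left(\frac{1003}{439} - \frac{5 \left(8 - 38\right)}{2}\right) \left(- \frac{1}{4627360}\right) = \frac{2741615}{1731832} + \left(\frac{1003}{439} - -75\right) \left(- \frac{1}{4627360}\right) = \frac{2741615}{1731832} + \left(\frac{1003}{439} + 75\right) \left(- \frac{1}{4627360}\right) = \frac{2741615}{1731832} + \frac{33928}{439} \left(- \frac{1}{4627360}\right) = \frac{2741615}{1731832} - \frac{4241}{253926380} = \frac{174040256901047}{109939457632040}$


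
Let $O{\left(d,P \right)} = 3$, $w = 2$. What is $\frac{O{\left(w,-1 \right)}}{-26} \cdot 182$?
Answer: $-21$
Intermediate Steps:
$\frac{O{\left(w,-1 \right)}}{-26} \cdot 182 = \frac{3}{-26} \cdot 182 = 3 \left(- \frac{1}{26}\right) 182 = \left(- \frac{3}{26}\right) 182 = -21$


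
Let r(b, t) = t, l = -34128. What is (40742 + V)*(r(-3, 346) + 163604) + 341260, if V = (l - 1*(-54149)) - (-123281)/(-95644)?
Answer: 476413465870445/47822 ≈ 9.9622e+9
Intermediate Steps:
V = 1914765243/95644 (V = (-34128 - 1*(-54149)) - (-123281)/(-95644) = (-34128 + 54149) - (-123281)*(-1)/95644 = 20021 - 1*123281/95644 = 20021 - 123281/95644 = 1914765243/95644 ≈ 20020.)
(40742 + V)*(r(-3, 346) + 163604) + 341260 = (40742 + 1914765243/95644)*(346 + 163604) + 341260 = (5811493091/95644)*163950 + 341260 = 476397146134725/47822 + 341260 = 476413465870445/47822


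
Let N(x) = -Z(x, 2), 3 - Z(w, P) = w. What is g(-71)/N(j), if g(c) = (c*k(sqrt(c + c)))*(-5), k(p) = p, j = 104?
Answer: 355*I*sqrt(142)/101 ≈ 41.884*I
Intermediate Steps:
Z(w, P) = 3 - w
g(c) = -5*sqrt(2)*c**(3/2) (g(c) = (c*sqrt(c + c))*(-5) = (c*sqrt(2*c))*(-5) = (c*(sqrt(2)*sqrt(c)))*(-5) = (sqrt(2)*c**(3/2))*(-5) = -5*sqrt(2)*c**(3/2))
N(x) = -3 + x (N(x) = -(3 - x) = -3 + x)
g(-71)/N(j) = (-5*sqrt(2)*(-71)**(3/2))/(-3 + 104) = -5*sqrt(2)*(-71*I*sqrt(71))/101 = (355*I*sqrt(142))*(1/101) = 355*I*sqrt(142)/101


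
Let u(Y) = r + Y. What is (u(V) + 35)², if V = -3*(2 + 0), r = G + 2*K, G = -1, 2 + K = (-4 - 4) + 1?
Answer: 100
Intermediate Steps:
K = -9 (K = -2 + ((-4 - 4) + 1) = -2 + (-8 + 1) = -2 - 7 = -9)
r = -19 (r = -1 + 2*(-9) = -1 - 18 = -19)
V = -6 (V = -3*2 = -6)
u(Y) = -19 + Y
(u(V) + 35)² = ((-19 - 6) + 35)² = (-25 + 35)² = 10² = 100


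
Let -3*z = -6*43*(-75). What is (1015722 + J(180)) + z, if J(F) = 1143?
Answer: 1010415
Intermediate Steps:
z = -6450 (z = -(-6*43)*(-75)/3 = -(-86)*(-75) = -⅓*19350 = -6450)
(1015722 + J(180)) + z = (1015722 + 1143) - 6450 = 1016865 - 6450 = 1010415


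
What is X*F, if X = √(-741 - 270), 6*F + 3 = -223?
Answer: -113*I*√1011/3 ≈ -1197.7*I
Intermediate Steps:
F = -113/3 (F = -½ + (⅙)*(-223) = -½ - 223/6 = -113/3 ≈ -37.667)
X = I*√1011 (X = √(-1011) = I*√1011 ≈ 31.796*I)
X*F = (I*√1011)*(-113/3) = -113*I*√1011/3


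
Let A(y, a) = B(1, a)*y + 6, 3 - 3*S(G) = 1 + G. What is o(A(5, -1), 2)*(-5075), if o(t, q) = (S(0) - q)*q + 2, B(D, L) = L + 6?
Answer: 10150/3 ≈ 3383.3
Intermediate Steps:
S(G) = ⅔ - G/3 (S(G) = 1 - (1 + G)/3 = 1 + (-⅓ - G/3) = ⅔ - G/3)
B(D, L) = 6 + L
A(y, a) = 6 + y*(6 + a) (A(y, a) = (6 + a)*y + 6 = y*(6 + a) + 6 = 6 + y*(6 + a))
o(t, q) = 2 + q*(⅔ - q) (o(t, q) = ((⅔ - ⅓*0) - q)*q + 2 = ((⅔ + 0) - q)*q + 2 = (⅔ - q)*q + 2 = q*(⅔ - q) + 2 = 2 + q*(⅔ - q))
o(A(5, -1), 2)*(-5075) = (2 - 1*2² + (⅔)*2)*(-5075) = (2 - 1*4 + 4/3)*(-5075) = (2 - 4 + 4/3)*(-5075) = -⅔*(-5075) = 10150/3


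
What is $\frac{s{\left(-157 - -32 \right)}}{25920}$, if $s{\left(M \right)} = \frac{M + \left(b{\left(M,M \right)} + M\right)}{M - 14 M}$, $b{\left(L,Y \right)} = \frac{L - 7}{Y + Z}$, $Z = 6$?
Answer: $- \frac{14809}{2506140000} \approx -5.9091 \cdot 10^{-6}$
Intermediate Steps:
$b{\left(L,Y \right)} = \frac{-7 + L}{6 + Y}$ ($b{\left(L,Y \right)} = \frac{L - 7}{Y + 6} = \frac{-7 + L}{6 + Y}$)
$s{\left(M \right)} = - \frac{2 M + \frac{-7 + M}{6 + M}}{13 M}$ ($s{\left(M \right)} = \frac{M + \left(\frac{-7 + M}{6 + M} + M\right)}{M - 14 M} = \frac{M + \left(M + \frac{-7 + M}{6 + M}\right)}{\left(-13\right) M} = \left(2 M + \frac{-7 + M}{6 + M}\right) \left(- \frac{1}{13 M}\right) = - \frac{2 M + \frac{-7 + M}{6 + M}}{13 M}$)
$\frac{s{\left(-157 - -32 \right)}}{25920} = \frac{\frac{1}{13} \frac{1}{-157 - -32} \frac{1}{6 - 125} \left(7 - \left(-157 - -32\right) - 2 \left(-157 - -32\right) \left(6 - 125\right)\right)}{25920} = \frac{7 - \left(-157 + 32\right) - 2 \left(-157 + 32\right) \left(6 + \left(-157 + 32\right)\right)}{13 \left(-157 + 32\right) \left(6 + \left(-157 + 32\right)\right)} \frac{1}{25920} = \frac{7 - -125 - - 250 \left(6 - 125\right)}{13 \left(-125\right) \left(6 - 125\right)} \frac{1}{25920} = \frac{1}{13} \left(- \frac{1}{125}\right) \frac{1}{-119} \left(7 + 125 - \left(-250\right) \left(-119\right)\right) \frac{1}{25920} = \frac{1}{13} \left(- \frac{1}{125}\right) \left(- \frac{1}{119}\right) \left(7 + 125 - 29750\right) \frac{1}{25920} = \frac{1}{13} \left(- \frac{1}{125}\right) \left(- \frac{1}{119}\right) \left(-29618\right) \frac{1}{25920} = \left(- \frac{29618}{193375}\right) \frac{1}{25920} = - \frac{14809}{2506140000}$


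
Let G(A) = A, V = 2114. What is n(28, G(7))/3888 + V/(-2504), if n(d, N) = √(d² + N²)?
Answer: -1057/1252 + 7*√17/3888 ≈ -0.83683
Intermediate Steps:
n(d, N) = √(N² + d²)
n(28, G(7))/3888 + V/(-2504) = √(7² + 28²)/3888 + 2114/(-2504) = √(49 + 784)*(1/3888) + 2114*(-1/2504) = √833*(1/3888) - 1057/1252 = (7*√17)*(1/3888) - 1057/1252 = 7*√17/3888 - 1057/1252 = -1057/1252 + 7*√17/3888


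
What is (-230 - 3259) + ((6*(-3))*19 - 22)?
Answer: -3853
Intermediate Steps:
(-230 - 3259) + ((6*(-3))*19 - 22) = -3489 + (-18*19 - 22) = -3489 + (-342 - 22) = -3489 - 364 = -3853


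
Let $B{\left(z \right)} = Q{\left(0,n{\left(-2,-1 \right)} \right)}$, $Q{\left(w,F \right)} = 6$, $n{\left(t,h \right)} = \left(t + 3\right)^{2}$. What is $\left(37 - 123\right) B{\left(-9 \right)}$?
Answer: $-516$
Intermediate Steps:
$n{\left(t,h \right)} = \left(3 + t\right)^{2}$
$B{\left(z \right)} = 6$
$\left(37 - 123\right) B{\left(-9 \right)} = \left(37 - 123\right) 6 = \left(-86\right) 6 = -516$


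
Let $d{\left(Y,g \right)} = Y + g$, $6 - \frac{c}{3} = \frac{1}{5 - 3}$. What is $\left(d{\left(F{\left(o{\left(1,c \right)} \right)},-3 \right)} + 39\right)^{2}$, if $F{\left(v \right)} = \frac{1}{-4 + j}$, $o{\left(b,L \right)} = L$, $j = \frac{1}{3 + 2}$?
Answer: $\frac{461041}{361} \approx 1277.1$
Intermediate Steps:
$j = \frac{1}{5} \approx 0.2$
$c = \frac{33}{2}$ ($c = 18 - \frac{3}{5 - 3} = 18 - \frac{3}{2} = \frac{33}{2} \approx 16.5$)
$F{\left(v \right)} = - \frac{5}{19}$ ($F{\left(v \right)} = \frac{1}{-4 + \frac{1}{5}} = \frac{1}{- \frac{19}{5}} = - \frac{5}{19}$)
$\left(d{\left(F{\left(o{\left(1,c \right)} \right)},-3 \right)} + 39\right)^{2} = \left(\left(- \frac{5}{19} - 3\right) + 39\right)^{2} = \left(- \frac{62}{19} + 39\right)^{2} = \left(\frac{679}{19}\right)^{2} = \frac{461041}{361}$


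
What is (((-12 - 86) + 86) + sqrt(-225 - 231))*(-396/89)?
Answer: 4752/89 - 792*I*sqrt(114)/89 ≈ 53.393 - 95.014*I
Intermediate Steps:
(((-12 - 86) + 86) + sqrt(-225 - 231))*(-396/89) = ((-98 + 86) + sqrt(-456))*(-396*1/89) = (-12 + 2*I*sqrt(114))*(-396/89) = 4752/89 - 792*I*sqrt(114)/89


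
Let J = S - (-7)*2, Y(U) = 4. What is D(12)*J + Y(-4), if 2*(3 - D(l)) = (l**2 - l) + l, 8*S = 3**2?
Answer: -8317/8 ≈ -1039.6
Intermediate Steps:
S = 9/8 (S = (1/8)*3**2 = (1/8)*9 = 9/8 ≈ 1.1250)
D(l) = 3 - l**2/2 (D(l) = 3 - ((l**2 - l) + l)/2 = 3 - l**2/2)
J = 121/8 (J = 9/8 - (-7)*2 = 9/8 - 1*(-14) = 9/8 + 14 = 121/8 ≈ 15.125)
D(12)*J + Y(-4) = (3 - 1/2*12**2)*(121/8) + 4 = (3 - 1/2*144)*(121/8) + 4 = (3 - 72)*(121/8) + 4 = -69*121/8 + 4 = -8349/8 + 4 = -8317/8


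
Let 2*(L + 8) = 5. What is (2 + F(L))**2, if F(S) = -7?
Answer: 25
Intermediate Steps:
L = -11/2 (L = -8 + (1/2)*5 = -8 + 5/2 = -11/2 ≈ -5.5000)
(2 + F(L))**2 = (2 - 7)**2 = (-5)**2 = 25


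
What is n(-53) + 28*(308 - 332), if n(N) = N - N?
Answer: -672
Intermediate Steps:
n(N) = 0
n(-53) + 28*(308 - 332) = 0 + 28*(308 - 332) = 0 + 28*(-24) = 0 - 672 = -672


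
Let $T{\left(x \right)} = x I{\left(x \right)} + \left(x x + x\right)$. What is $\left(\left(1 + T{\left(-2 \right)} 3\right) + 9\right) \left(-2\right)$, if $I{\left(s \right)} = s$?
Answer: $-56$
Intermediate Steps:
$T{\left(x \right)} = x + 2 x^{2}$ ($T{\left(x \right)} = x x + \left(x x + x\right) = x^{2} + \left(x^{2} + x\right) = x^{2} + \left(x + x^{2}\right) = x + 2 x^{2}$)
$\left(\left(1 + T{\left(-2 \right)} 3\right) + 9\right) \left(-2\right) = \left(\left(1 + - 2 \left(1 + 2 \left(-2\right)\right) 3\right) + 9\right) \left(-2\right) = \left(\left(1 + - 2 \left(1 - 4\right) 3\right) + 9\right) \left(-2\right) = \left(\left(1 + \left(-2\right) \left(-3\right) 3\right) + 9\right) \left(-2\right) = \left(\left(1 + 6 \cdot 3\right) + 9\right) \left(-2\right) = \left(\left(1 + 18\right) + 9\right) \left(-2\right) = \left(19 + 9\right) \left(-2\right) = 28 \left(-2\right) = -56$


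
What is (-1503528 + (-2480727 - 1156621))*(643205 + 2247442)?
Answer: -14860457786772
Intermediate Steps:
(-1503528 + (-2480727 - 1156621))*(643205 + 2247442) = (-1503528 - 3637348)*2890647 = -5140876*2890647 = -14860457786772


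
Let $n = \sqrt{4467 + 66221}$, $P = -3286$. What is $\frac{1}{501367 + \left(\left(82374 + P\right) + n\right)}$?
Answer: $\frac{580455}{336927936337} - \frac{188 \sqrt{2}}{336927936337} \approx 1.722 \cdot 10^{-6}$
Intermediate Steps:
$n = 188 \sqrt{2}$ ($n = \sqrt{70688} = 188 \sqrt{2} \approx 265.87$)
$\frac{1}{501367 + \left(\left(82374 + P\right) + n\right)} = \frac{1}{501367 + \left(\left(82374 - 3286\right) + 188 \sqrt{2}\right)} = \frac{1}{501367 + \left(79088 + 188 \sqrt{2}\right)} = \frac{1}{580455 + 188 \sqrt{2}}$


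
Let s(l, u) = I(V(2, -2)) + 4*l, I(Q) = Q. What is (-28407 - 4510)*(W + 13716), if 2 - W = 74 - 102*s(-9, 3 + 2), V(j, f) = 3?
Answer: -338320926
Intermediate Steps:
s(l, u) = 3 + 4*l
W = -3438 (W = 2 - (74 - 102*(3 + 4*(-9))) = 2 - (74 - 102*(3 - 36)) = 2 - (74 - 102*(-33)) = 2 - (74 + 3366) = 2 - 1*3440 = 2 - 3440 = -3438)
(-28407 - 4510)*(W + 13716) = (-28407 - 4510)*(-3438 + 13716) = -32917*10278 = -338320926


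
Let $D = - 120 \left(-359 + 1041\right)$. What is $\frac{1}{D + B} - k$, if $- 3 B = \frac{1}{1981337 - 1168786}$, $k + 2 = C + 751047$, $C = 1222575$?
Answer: $- \frac{393732298426713673}{199497521521} \approx -1.9736 \cdot 10^{6}$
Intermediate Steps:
$k = 1973620$ ($k = -2 + \left(1222575 + 751047\right) = -2 + 1973622 = 1973620$)
$B = - \frac{1}{2437653}$ ($B = - \frac{1}{3 \left(1981337 - 1168786\right)} = - \frac{1}{3 \cdot 812551} = \left(- \frac{1}{3}\right) \frac{1}{812551} = - \frac{1}{2437653} \approx -4.1023 \cdot 10^{-7}$)
$D = -81840$ ($D = \left(-120\right) 682 = -81840$)
$\frac{1}{D + B} - k = \frac{1}{-81840 - \frac{1}{2437653}} - 1973620 = \frac{1}{- \frac{199497521521}{2437653}} - 1973620 = - \frac{2437653}{199497521521} - 1973620 = - \frac{393732298426713673}{199497521521}$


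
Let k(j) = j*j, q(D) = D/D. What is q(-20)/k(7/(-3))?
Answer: 9/49 ≈ 0.18367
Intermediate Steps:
q(D) = 1
k(j) = j²
q(-20)/k(7/(-3)) = 1/(7/(-3))² = 1/(7*(-⅓))² = 1/(-7/3)² = 1/(49/9) = (9/49)*1 = 9/49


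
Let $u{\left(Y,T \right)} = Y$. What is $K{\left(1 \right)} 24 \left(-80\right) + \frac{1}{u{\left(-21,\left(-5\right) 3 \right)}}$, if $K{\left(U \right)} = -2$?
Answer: $\frac{80639}{21} \approx 3840.0$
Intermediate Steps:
$K{\left(1 \right)} 24 \left(-80\right) + \frac{1}{u{\left(-21,\left(-5\right) 3 \right)}} = \left(-2\right) 24 \left(-80\right) + \frac{1}{-21} = \left(-48\right) \left(-80\right) - \frac{1}{21} = 3840 - \frac{1}{21} = \frac{80639}{21}$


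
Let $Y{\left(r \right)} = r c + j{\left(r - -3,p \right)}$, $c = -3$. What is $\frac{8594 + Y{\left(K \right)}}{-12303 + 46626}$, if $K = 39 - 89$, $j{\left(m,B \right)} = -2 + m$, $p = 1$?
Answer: $\frac{8695}{34323} \approx 0.25333$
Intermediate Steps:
$K = -50$
$Y{\left(r \right)} = 1 - 2 r$ ($Y{\left(r \right)} = r \left(-3\right) + \left(-2 + \left(r - -3\right)\right) = - 3 r + \left(-2 + \left(r + 3\right)\right) = - 3 r + \left(-2 + \left(3 + r\right)\right) = - 3 r + \left(1 + r\right) = 1 - 2 r$)
$\frac{8594 + Y{\left(K \right)}}{-12303 + 46626} = \frac{8594 + \left(1 - -100\right)}{-12303 + 46626} = \frac{8594 + \left(1 + 100\right)}{34323} = \left(8594 + 101\right) \frac{1}{34323} = 8695 \cdot \frac{1}{34323} = \frac{8695}{34323}$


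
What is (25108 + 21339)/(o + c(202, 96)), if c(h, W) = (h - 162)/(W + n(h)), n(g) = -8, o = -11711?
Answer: -510917/128816 ≈ -3.9663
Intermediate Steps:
c(h, W) = (-162 + h)/(-8 + W) (c(h, W) = (h - 162)/(W - 8) = (-162 + h)/(-8 + W))
(25108 + 21339)/(o + c(202, 96)) = (25108 + 21339)/(-11711 + (-162 + 202)/(-8 + 96)) = 46447/(-11711 + 40/88) = 46447/(-11711 + (1/88)*40) = 46447/(-11711 + 5/11) = 46447/(-128816/11) = 46447*(-11/128816) = -510917/128816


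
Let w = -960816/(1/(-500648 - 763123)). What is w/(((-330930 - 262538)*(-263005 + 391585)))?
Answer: -25296904107/1589752405 ≈ -15.912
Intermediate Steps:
w = 1214251397136 (w = -960816/(1/(-1263771)) = -960816/(-1/1263771) = -960816*(-1263771) = 1214251397136)
w/(((-330930 - 262538)*(-263005 + 391585))) = 1214251397136/(((-330930 - 262538)*(-263005 + 391585))) = 1214251397136/((-593468*128580)) = 1214251397136/(-76308115440) = 1214251397136*(-1/76308115440) = -25296904107/1589752405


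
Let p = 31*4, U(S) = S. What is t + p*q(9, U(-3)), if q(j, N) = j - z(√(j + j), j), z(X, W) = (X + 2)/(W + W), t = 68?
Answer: 10532/9 - 62*√2/3 ≈ 1141.0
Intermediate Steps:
z(X, W) = (2 + X)/(2*W) (z(X, W) = (2 + X)/((2*W)) = (2 + X)*(1/(2*W)) = (2 + X)/(2*W))
q(j, N) = j - (2 + √2*√j)/(2*j) (q(j, N) = j - (2 + √(j + j))/(2*j) = j - (2 + √(2*j))/(2*j) = j - (2 + √2*√j)/(2*j))
p = 124
t + p*q(9, U(-3)) = 68 + 124*(9 - 1/9 - √2/(2*√9)) = 68 + 124*(9 - 1*⅑ - ½*√2*⅓) = 68 + 124*(9 - ⅑ - √2/6) = 68 + 124*(80/9 - √2/6) = 68 + (9920/9 - 62*√2/3) = 10532/9 - 62*√2/3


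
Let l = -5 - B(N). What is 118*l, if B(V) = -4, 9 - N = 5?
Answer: -118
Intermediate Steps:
N = 4 (N = 9 - 1*5 = 9 - 5 = 4)
l = -1 (l = -5 - 1*(-4) = -5 + 4 = -1)
118*l = 118*(-1) = -118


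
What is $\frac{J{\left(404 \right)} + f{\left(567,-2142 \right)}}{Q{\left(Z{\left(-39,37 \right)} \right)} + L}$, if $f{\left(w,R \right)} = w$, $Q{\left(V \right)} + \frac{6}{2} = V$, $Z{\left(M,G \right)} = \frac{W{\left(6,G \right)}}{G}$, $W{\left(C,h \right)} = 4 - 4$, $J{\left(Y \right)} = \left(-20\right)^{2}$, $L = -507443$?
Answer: $- \frac{967}{507446} \approx -0.0019056$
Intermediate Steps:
$J{\left(Y \right)} = 400$
$W{\left(C,h \right)} = 0$ ($W{\left(C,h \right)} = 4 - 4 = 0$)
$Z{\left(M,G \right)} = 0$ ($Z{\left(M,G \right)} = \frac{0}{G} = 0$)
$Q{\left(V \right)} = -3 + V$
$\frac{J{\left(404 \right)} + f{\left(567,-2142 \right)}}{Q{\left(Z{\left(-39,37 \right)} \right)} + L} = \frac{400 + 567}{\left(-3 + 0\right) - 507443} = \frac{967}{-3 - 507443} = \frac{967}{-507446} = 967 \left(- \frac{1}{507446}\right) = - \frac{967}{507446}$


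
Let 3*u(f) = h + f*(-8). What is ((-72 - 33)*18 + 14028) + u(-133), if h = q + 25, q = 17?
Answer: 37520/3 ≈ 12507.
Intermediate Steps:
h = 42 (h = 17 + 25 = 42)
u(f) = 14 - 8*f/3 (u(f) = (42 + f*(-8))/3 = (42 - 8*f)/3 = 14 - 8*f/3)
((-72 - 33)*18 + 14028) + u(-133) = ((-72 - 33)*18 + 14028) + (14 - 8/3*(-133)) = (-105*18 + 14028) + (14 + 1064/3) = (-1890 + 14028) + 1106/3 = 12138 + 1106/3 = 37520/3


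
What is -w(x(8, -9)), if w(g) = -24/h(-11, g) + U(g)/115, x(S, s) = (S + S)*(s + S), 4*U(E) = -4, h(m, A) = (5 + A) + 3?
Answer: -344/115 ≈ -2.9913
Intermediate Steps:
h(m, A) = 8 + A
U(E) = -1 (U(E) = (¼)*(-4) = -1)
x(S, s) = 2*S*(S + s) (x(S, s) = (2*S)*(S + s) = 2*S*(S + s))
w(g) = -1/115 - 24/(8 + g) (w(g) = -24/(8 + g) - 1/115 = -1/115 - 24/(8 + g))
-w(x(8, -9)) = -(-2768 - 2*8*(8 - 9))/(115*(8 + 2*8*(8 - 9))) = -(-2768 - 2*8*(-1))/(115*(8 + 2*8*(-1))) = -(-2768 - 1*(-16))/(115*(8 - 16)) = -(-2768 + 16)/(115*(-8)) = -(-1)*(-2752)/(115*8) = -1*344/115 = -344/115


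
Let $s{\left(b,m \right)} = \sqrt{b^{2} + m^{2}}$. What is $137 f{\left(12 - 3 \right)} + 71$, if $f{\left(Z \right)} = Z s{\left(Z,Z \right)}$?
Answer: $71 + 11097 \sqrt{2} \approx 15765.0$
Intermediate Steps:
$f{\left(Z \right)} = Z \sqrt{2} \sqrt{Z^{2}}$ ($f{\left(Z \right)} = Z \sqrt{Z^{2} + Z^{2}} = Z \sqrt{2 Z^{2}} = Z \sqrt{2} \sqrt{Z^{2}}$)
$137 f{\left(12 - 3 \right)} + 71 = 137 \left(12 - 3\right) \sqrt{2} \sqrt{\left(12 - 3\right)^{2}} + 71 = 137 \cdot 9 \sqrt{2} \sqrt{9^{2}} + 71 = 137 \cdot 9 \sqrt{2} \sqrt{81} + 71 = 137 \cdot 9 \sqrt{2} \cdot 9 + 71 = 137 \cdot 81 \sqrt{2} + 71 = 11097 \sqrt{2} + 71 = 71 + 11097 \sqrt{2}$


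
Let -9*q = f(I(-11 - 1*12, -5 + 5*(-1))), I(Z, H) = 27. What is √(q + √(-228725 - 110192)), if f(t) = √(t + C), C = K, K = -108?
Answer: √I*√(-1 + √338917) ≈ 17.046 + 17.046*I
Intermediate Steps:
C = -108
f(t) = √(-108 + t) (f(t) = √(t - 108) = √(-108 + t))
q = -I (q = -√(-108 + 27)/9 = -I ≈ -1.0*I)
√(q + √(-228725 - 110192)) = √(-I + √(-228725 - 110192)) = √(-I + √(-338917)) = √(-I + I*√338917)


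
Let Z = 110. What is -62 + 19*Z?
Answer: 2028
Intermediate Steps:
-62 + 19*Z = -62 + 19*110 = -62 + 2090 = 2028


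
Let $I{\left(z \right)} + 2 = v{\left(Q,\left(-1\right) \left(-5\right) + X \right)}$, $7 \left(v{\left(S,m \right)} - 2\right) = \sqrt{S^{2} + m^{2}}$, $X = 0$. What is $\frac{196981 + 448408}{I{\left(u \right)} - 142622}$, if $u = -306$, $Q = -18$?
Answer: $- \frac{4510286827942}{996710708967} - \frac{4517723 \sqrt{349}}{996710708967} \approx -4.5253$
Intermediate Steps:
$v{\left(S,m \right)} = 2 + \frac{\sqrt{S^{2} + m^{2}}}{7}$
$I{\left(z \right)} = \frac{\sqrt{349}}{7}$ ($I{\left(z \right)} = -2 + \left(2 + \frac{\sqrt{\left(-18\right)^{2} + \left(\left(-1\right) \left(-5\right) + 0\right)^{2}}}{7}\right) = -2 + \left(2 + \frac{\sqrt{324 + \left(5 + 0\right)^{2}}}{7}\right) = -2 + \left(2 + \frac{\sqrt{324 + 5^{2}}}{7}\right) = -2 + \left(2 + \frac{\sqrt{324 + 25}}{7}\right) = -2 + \left(2 + \frac{\sqrt{349}}{7}\right) = \frac{\sqrt{349}}{7}$)
$\frac{196981 + 448408}{I{\left(u \right)} - 142622} = \frac{196981 + 448408}{\frac{\sqrt{349}}{7} - 142622} = \frac{645389}{-142622 + \frac{\sqrt{349}}{7}}$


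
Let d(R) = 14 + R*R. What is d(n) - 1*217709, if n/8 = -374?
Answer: 8734369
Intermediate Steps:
n = -2992 (n = 8*(-374) = -2992)
d(R) = 14 + R**2
d(n) - 1*217709 = (14 + (-2992)**2) - 1*217709 = (14 + 8952064) - 217709 = 8952078 - 217709 = 8734369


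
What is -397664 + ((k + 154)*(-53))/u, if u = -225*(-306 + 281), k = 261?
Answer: -447376399/1125 ≈ -3.9767e+5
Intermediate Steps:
u = 5625 (u = -225*(-25) = 5625)
-397664 + ((k + 154)*(-53))/u = -397664 + ((261 + 154)*(-53))/5625 = -397664 + (415*(-53))*(1/5625) = -397664 - 21995*1/5625 = -397664 - 4399/1125 = -447376399/1125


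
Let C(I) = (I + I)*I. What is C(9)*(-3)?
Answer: -486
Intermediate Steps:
C(I) = 2*I² (C(I) = (2*I)*I = 2*I²)
C(9)*(-3) = (2*9²)*(-3) = (2*81)*(-3) = 162*(-3) = -486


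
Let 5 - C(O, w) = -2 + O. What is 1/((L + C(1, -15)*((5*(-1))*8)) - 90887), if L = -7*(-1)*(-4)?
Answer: -1/91155 ≈ -1.0970e-5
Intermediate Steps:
C(O, w) = 7 - O (C(O, w) = 5 - (-2 + O) = 5 + (2 - O) = 7 - O)
L = -28 (L = 7*(-4) = -28)
1/((L + C(1, -15)*((5*(-1))*8)) - 90887) = 1/((-28 + (7 - 1*1)*((5*(-1))*8)) - 90887) = 1/((-28 + (7 - 1)*(-5*8)) - 90887) = 1/((-28 + 6*(-40)) - 90887) = 1/((-28 - 240) - 90887) = 1/(-268 - 90887) = 1/(-91155) = -1/91155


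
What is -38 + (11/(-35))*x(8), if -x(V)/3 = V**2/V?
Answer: -1066/35 ≈ -30.457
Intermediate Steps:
x(V) = -3*V (x(V) = -3*V**2/V = -3*V)
-38 + (11/(-35))*x(8) = -38 + (11/(-35))*(-3*8) = -38 + (11*(-1/35))*(-24) = -38 - 11/35*(-24) = -38 + 264/35 = -1066/35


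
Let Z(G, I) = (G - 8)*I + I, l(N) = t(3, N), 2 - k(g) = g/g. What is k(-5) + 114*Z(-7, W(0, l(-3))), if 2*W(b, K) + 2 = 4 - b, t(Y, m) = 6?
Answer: -1595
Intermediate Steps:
k(g) = 1 (k(g) = 2 - g/g = 2 - 1*1 = 2 - 1 = 1)
l(N) = 6
W(b, K) = 1 - b/2 (W(b, K) = -1 + (4 - b)/2 = -1 + (2 - b/2) = 1 - b/2)
Z(G, I) = I + I*(-8 + G) (Z(G, I) = (-8 + G)*I + I = I*(-8 + G) + I = I + I*(-8 + G))
k(-5) + 114*Z(-7, W(0, l(-3))) = 1 + 114*((1 - ½*0)*(-7 - 7)) = 1 + 114*((1 + 0)*(-14)) = 1 + 114*(1*(-14)) = 1 + 114*(-14) = 1 - 1596 = -1595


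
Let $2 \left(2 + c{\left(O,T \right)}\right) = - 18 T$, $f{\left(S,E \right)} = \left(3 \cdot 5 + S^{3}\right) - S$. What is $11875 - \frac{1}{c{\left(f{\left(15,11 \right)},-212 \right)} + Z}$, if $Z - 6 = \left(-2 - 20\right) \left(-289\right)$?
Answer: $\frac{98206249}{8270} \approx 11875.0$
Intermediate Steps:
$f{\left(S,E \right)} = 15 + S^{3} - S$ ($f{\left(S,E \right)} = \left(15 + S^{3}\right) - S = 15 + S^{3} - S$)
$c{\left(O,T \right)} = -2 - 9 T$ ($c{\left(O,T \right)} = -2 + \frac{\left(-18\right) T}{2} = -2 - 9 T$)
$Z = 6364$ ($Z = 6 + \left(-2 - 20\right) \left(-289\right) = 6 - -6358 = 6 + 6358 = 6364$)
$11875 - \frac{1}{c{\left(f{\left(15,11 \right)},-212 \right)} + Z} = 11875 - \frac{1}{\left(-2 - -1908\right) + 6364} = 11875 - \frac{1}{\left(-2 + 1908\right) + 6364} = 11875 - \frac{1}{1906 + 6364} = 11875 - \frac{1}{8270} = \frac{98206249}{8270}$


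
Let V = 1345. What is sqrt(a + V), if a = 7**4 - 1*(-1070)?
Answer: 4*sqrt(301) ≈ 69.397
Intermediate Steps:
a = 3471 (a = 2401 + 1070 = 3471)
sqrt(a + V) = sqrt(3471 + 1345) = sqrt(4816) = 4*sqrt(301)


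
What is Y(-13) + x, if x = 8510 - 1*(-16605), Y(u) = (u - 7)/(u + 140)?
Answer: 3189585/127 ≈ 25115.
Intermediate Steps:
Y(u) = (-7 + u)/(140 + u)
x = 25115 (x = 8510 + 16605 = 25115)
Y(-13) + x = (-7 - 13)/(140 - 13) + 25115 = -20/127 + 25115 = 3189585/127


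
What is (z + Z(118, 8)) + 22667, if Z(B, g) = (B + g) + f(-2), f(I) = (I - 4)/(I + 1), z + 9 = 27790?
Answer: 50580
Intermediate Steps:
z = 27781 (z = -9 + 27790 = 27781)
f(I) = (-4 + I)/(1 + I)
Z(B, g) = 6 + B + g (Z(B, g) = (B + g) + (-4 - 2)/(1 - 2) = (B + g) - 6/(-1) = (B + g) - 1*(-6) = (B + g) + 6 = 6 + B + g)
(z + Z(118, 8)) + 22667 = (27781 + (6 + 118 + 8)) + 22667 = (27781 + 132) + 22667 = 27913 + 22667 = 50580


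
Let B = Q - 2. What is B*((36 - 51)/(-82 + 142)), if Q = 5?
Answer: -¾ ≈ -0.75000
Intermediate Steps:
B = 3 (B = 5 - 2 = 3)
B*((36 - 51)/(-82 + 142)) = 3*((36 - 51)/(-82 + 142)) = 3*(-15/60) = 3*(-15*1/60) = 3*(-¼) = -¾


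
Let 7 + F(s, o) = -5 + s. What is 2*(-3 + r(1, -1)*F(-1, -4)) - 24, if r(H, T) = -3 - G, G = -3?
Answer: -30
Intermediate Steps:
F(s, o) = -12 + s (F(s, o) = -7 + (-5 + s) = -12 + s)
r(H, T) = 0 (r(H, T) = -3 - 1*(-3) = -3 + 3 = 0)
2*(-3 + r(1, -1)*F(-1, -4)) - 24 = 2*(-3 + 0*(-12 - 1)) - 24 = 2*(-3 + 0*(-13)) - 24 = 2*(-3 + 0) - 24 = 2*(-3) - 24 = -6 - 24 = -30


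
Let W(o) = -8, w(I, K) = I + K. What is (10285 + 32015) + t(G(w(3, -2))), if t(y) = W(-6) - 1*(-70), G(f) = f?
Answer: 42362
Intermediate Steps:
t(y) = 62 (t(y) = -8 - 1*(-70) = -8 + 70 = 62)
(10285 + 32015) + t(G(w(3, -2))) = (10285 + 32015) + 62 = 42300 + 62 = 42362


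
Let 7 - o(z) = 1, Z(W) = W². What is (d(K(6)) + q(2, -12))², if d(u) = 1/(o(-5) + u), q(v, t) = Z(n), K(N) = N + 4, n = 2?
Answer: 4225/256 ≈ 16.504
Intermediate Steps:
o(z) = 6 (o(z) = 7 - 1*1 = 7 - 1 = 6)
K(N) = 4 + N
q(v, t) = 4 (q(v, t) = 2² = 4)
d(u) = 1/(6 + u)
(d(K(6)) + q(2, -12))² = (1/(6 + (4 + 6)) + 4)² = (1/(6 + 10) + 4)² = (1/16 + 4)² = (65/16)² = 4225/256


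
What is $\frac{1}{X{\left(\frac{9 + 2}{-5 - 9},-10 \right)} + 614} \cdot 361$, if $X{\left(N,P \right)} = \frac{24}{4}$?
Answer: $\frac{361}{620} \approx 0.58226$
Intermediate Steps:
$X{\left(N,P \right)} = 6$ ($X{\left(N,P \right)} = 24 \cdot \frac{1}{4} = 6$)
$\frac{1}{X{\left(\frac{9 + 2}{-5 - 9},-10 \right)} + 614} \cdot 361 = \frac{1}{6 + 614} \cdot 361 = \frac{1}{620} \cdot 361 = \frac{361}{620}$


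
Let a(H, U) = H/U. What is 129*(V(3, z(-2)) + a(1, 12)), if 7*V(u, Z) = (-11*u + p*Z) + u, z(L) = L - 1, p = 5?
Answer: -22919/28 ≈ -818.54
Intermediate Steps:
z(L) = -1 + L
V(u, Z) = -10*u/7 + 5*Z/7 (V(u, Z) = ((-11*u + 5*Z) + u)/7 = (-10*u + 5*Z)/7 = -10*u/7 + 5*Z/7)
129*(V(3, z(-2)) + a(1, 12)) = 129*((-10/7*3 + 5*(-1 - 2)/7) + 1/12) = 129*((-30/7 + (5/7)*(-3)) + 1*(1/12)) = 129*((-30/7 - 15/7) + 1/12) = 129*(-45/7 + 1/12) = 129*(-533/84) = -22919/28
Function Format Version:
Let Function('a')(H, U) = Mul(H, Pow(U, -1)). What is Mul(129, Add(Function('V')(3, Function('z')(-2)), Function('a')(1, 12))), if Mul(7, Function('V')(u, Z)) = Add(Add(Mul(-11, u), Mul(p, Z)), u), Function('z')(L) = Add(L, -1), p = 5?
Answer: Rational(-22919, 28) ≈ -818.54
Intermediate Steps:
Function('z')(L) = Add(-1, L)
Function('V')(u, Z) = Add(Mul(Rational(-10, 7), u), Mul(Rational(5, 7), Z)) (Function('V')(u, Z) = Mul(Rational(1, 7), Add(Add(Mul(-11, u), Mul(5, Z)), u)) = Mul(Rational(1, 7), Add(Mul(-10, u), Mul(5, Z))) = Add(Mul(Rational(-10, 7), u), Mul(Rational(5, 7), Z)))
Mul(129, Add(Function('V')(3, Function('z')(-2)), Function('a')(1, 12))) = Mul(129, Add(Add(Mul(Rational(-10, 7), 3), Mul(Rational(5, 7), Add(-1, -2))), Mul(1, Pow(12, -1)))) = Mul(129, Add(Add(Rational(-30, 7), Mul(Rational(5, 7), -3)), Mul(1, Rational(1, 12)))) = Mul(129, Add(Add(Rational(-30, 7), Rational(-15, 7)), Rational(1, 12))) = Mul(129, Add(Rational(-45, 7), Rational(1, 12))) = Mul(129, Rational(-533, 84)) = Rational(-22919, 28)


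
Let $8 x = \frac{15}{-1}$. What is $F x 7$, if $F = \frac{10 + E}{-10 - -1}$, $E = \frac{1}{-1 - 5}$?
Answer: $\frac{2065}{144} \approx 14.34$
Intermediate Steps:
$x = - \frac{15}{8}$ ($x = \frac{15 \frac{1}{-1}}{8} = \frac{15 \left(-1\right)}{8} = \frac{1}{8} \left(-15\right) = - \frac{15}{8} \approx -1.875$)
$E = - \frac{1}{6}$ ($E = \frac{1}{-6} = - \frac{1}{6} \approx -0.16667$)
$F = - \frac{59}{54}$ ($F = \frac{10 - \frac{1}{6}}{-10 - -1} = \frac{59}{6 \left(-10 + \left(-3 + 4\right)\right)} = \frac{59}{6 \left(-10 + 1\right)} = \frac{59}{6 \left(-9\right)} = \frac{59}{6} \left(- \frac{1}{9}\right) = - \frac{59}{54} \approx -1.0926$)
$F x 7 = \left(- \frac{59}{54}\right) \left(- \frac{15}{8}\right) 7 = \frac{295}{144} \cdot 7 = \frac{2065}{144}$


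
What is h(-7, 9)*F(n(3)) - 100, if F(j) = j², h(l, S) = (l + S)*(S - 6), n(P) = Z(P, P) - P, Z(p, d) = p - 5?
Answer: 50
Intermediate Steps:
Z(p, d) = -5 + p
n(P) = -5 (n(P) = (-5 + P) - P = -5)
h(l, S) = (-6 + S)*(S + l) (h(l, S) = (S + l)*(-6 + S) = (-6 + S)*(S + l))
h(-7, 9)*F(n(3)) - 100 = (9² - 6*9 - 6*(-7) + 9*(-7))*(-5)² - 100 = (81 - 54 + 42 - 63)*25 - 100 = 6*25 - 100 = 150 - 100 = 50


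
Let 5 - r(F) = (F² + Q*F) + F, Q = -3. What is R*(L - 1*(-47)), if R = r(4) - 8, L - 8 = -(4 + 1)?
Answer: -550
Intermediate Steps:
r(F) = 5 - F² + 2*F (r(F) = 5 - ((F² - 3*F) + F) = 5 - (F² - 2*F) = 5 + (-F² + 2*F) = 5 - F² + 2*F)
L = 3 (L = 8 - (4 + 1) = 8 - 1*5 = 8 - 5 = 3)
R = -11 (R = (5 - 1*4² + 2*4) - 8 = (5 - 1*16 + 8) - 8 = (5 - 16 + 8) - 8 = -3 - 8 = -11)
R*(L - 1*(-47)) = -11*(3 - 1*(-47)) = -11*(3 + 47) = -11*50 = -550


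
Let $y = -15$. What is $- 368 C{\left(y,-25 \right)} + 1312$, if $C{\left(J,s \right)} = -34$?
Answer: $13824$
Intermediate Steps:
$- 368 C{\left(y,-25 \right)} + 1312 = \left(-368\right) \left(-34\right) + 1312 = 12512 + 1312 = 13824$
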